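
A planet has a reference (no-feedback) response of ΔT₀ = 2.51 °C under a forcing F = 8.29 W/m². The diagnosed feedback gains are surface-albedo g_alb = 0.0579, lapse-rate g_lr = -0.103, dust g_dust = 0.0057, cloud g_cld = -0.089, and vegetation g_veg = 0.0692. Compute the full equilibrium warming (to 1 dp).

2.4 °C

Total gain g = 0.0579 − 0.103 + 0.0057 − 0.089 + 0.0692 = -0.0592.
Amplification A = 1/(1 + 0.0592) = 0.9441.
ΔT = 2.51 × 0.9441 = 2.4 °C.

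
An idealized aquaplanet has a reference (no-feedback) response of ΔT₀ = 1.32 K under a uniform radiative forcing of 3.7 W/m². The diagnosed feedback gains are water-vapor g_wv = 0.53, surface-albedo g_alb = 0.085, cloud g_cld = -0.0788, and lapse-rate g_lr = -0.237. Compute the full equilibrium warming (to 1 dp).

1.9 K

Total gain g = 0.53 + 0.085 − 0.0788 − 0.237 = 0.2992.
Amplification A = 1/(1 − 0.2992) = 1.427.
ΔT = 1.32 × 1.427 = 1.9 K.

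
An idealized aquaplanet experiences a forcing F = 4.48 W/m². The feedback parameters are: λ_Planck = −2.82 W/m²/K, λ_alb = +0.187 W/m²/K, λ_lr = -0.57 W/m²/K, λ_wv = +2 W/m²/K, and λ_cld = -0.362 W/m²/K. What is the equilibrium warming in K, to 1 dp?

2.9 K

Net feedback parameter λ = (−2.82) + (+0.187) + (-0.57) + (+2) + (-0.362) = -1.565 W/m²/K.
ΔT = −F/λ = −4.48/(-1.565) = 2.9 K.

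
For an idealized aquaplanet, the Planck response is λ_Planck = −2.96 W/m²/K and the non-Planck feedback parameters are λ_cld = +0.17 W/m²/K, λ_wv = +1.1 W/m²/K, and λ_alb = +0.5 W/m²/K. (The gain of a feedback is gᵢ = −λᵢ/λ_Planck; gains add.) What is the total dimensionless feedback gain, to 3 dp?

Convert to gains: g_cld = 0.17/2.96 = 0.05743; g_wv = 1.1/2.96 = 0.3716; g_alb = 0.5/2.96 = 0.1689.
Total gain g = 0.59793.

0.598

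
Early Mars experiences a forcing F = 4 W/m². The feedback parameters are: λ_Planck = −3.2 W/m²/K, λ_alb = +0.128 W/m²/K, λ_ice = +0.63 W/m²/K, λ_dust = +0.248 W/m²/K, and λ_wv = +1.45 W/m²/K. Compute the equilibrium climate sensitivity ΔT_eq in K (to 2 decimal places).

5.38 K

Net feedback parameter λ = (−3.2) + (+0.128) + (+0.63) + (+0.248) + (+1.45) = -0.744 W/m²/K.
ΔT = −F/λ = −4/(-0.744) = 5.38 K.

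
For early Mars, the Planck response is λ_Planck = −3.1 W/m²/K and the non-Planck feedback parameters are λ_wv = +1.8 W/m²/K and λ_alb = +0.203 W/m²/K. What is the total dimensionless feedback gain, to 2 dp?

Convert to gains: g_wv = 1.8/3.1 = 0.5806; g_alb = 0.203/3.1 = 0.06548.
Total gain g = 0.64608.

0.65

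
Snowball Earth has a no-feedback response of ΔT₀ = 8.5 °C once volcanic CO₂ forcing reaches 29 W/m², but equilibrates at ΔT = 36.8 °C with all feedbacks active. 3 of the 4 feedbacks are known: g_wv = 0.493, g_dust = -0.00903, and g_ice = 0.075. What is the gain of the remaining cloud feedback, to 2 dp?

Amplification A = ΔT/ΔT₀ = 36.8/8.5 = 4.329.
Total gain g = 1 − 1/A = 1 − 1/4.329 = 0.769.
Known gains sum to 0.493 − 0.00903 + 0.075 = 0.55897.
g_cld = 0.769 − 0.55897 = 0.21.

0.21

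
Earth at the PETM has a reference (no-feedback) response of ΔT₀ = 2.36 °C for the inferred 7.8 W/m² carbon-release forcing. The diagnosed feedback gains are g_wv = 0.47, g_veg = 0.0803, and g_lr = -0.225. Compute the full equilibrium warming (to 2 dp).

3.50 °C

Total gain g = 0.47 + 0.0803 − 0.225 = 0.3253.
Amplification A = 1/(1 − 0.3253) = 1.482.
ΔT = 2.36 × 1.482 = 3.50 °C.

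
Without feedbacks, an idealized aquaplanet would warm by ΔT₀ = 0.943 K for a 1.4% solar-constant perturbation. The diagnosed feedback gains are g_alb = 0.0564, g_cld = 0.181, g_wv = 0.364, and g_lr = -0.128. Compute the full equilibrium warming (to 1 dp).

Total gain g = 0.0564 + 0.181 + 0.364 − 0.128 = 0.4734.
Amplification A = 1/(1 − 0.4734) = 1.899.
ΔT = 0.943 × 1.899 = 1.8 K.

1.8 K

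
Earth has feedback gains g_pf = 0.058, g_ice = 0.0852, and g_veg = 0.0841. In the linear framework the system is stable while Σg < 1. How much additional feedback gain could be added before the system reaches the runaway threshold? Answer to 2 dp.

0.77

Current total gain = 0.058 + 0.0852 + 0.0841 = 0.2273.
Margin to runaway = 1 − 0.2273 = 0.77.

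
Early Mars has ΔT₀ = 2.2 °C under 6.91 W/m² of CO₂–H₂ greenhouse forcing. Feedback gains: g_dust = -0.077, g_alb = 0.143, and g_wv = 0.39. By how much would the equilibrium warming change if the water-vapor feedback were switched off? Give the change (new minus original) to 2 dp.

Original: g = 0.456, ΔT = 2.2/(1−0.456) = 4.0441 °C.
Without water-vapor: g' = 0.066, ΔT' = 2.2/(1−0.066) = 2.3555 °C.
Change = 2.3555 − 4.0441 = -1.69 °C.

-1.69 °C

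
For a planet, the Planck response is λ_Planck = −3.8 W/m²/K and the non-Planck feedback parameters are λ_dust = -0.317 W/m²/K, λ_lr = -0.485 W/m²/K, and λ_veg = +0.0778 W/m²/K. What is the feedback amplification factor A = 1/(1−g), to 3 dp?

Convert to gains: g_dust = -0.317/3.8 = -0.08342; g_lr = -0.485/3.8 = -0.1276; g_veg = 0.0778/3.8 = 0.02047.
Total gain g = -0.19055.
A = 1/(1 + 0.19055) = 0.840.

0.840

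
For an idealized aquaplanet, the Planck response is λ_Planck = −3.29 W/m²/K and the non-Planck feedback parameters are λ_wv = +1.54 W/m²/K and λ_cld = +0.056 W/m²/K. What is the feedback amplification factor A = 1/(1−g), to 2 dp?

1.94

Convert to gains: g_wv = 1.54/3.29 = 0.4681; g_cld = 0.056/3.29 = 0.01702.
Total gain g = 0.48512.
A = 1/(1 − 0.48512) = 1.94.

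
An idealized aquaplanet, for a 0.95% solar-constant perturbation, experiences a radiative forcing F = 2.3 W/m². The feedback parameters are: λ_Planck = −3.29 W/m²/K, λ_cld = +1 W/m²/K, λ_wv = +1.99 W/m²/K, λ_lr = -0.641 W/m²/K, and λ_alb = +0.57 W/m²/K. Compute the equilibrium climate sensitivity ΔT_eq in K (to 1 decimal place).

6.2 K

Net feedback parameter λ = (−3.29) + (+1) + (+1.99) + (-0.641) + (+0.57) = -0.371 W/m²/K.
ΔT = −F/λ = −2.3/(-0.371) = 6.2 K.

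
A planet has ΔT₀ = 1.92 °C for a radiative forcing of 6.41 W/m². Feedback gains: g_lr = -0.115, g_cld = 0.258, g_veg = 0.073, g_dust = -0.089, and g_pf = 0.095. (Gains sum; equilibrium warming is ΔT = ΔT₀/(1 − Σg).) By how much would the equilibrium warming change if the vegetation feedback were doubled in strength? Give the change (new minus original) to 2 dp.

0.26 °C

Original: g = 0.222, ΔT = 1.92/(1−0.222) = 2.4679 °C.
With doubled vegetation: g' = 0.295, ΔT' = 1.92/(1−0.295) = 2.7234 °C.
Change = 2.7234 − 2.4679 = 0.26 °C.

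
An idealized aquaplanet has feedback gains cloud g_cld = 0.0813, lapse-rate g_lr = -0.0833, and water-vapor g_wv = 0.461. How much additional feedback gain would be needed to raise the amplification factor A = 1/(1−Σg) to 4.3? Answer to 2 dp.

Current total gain = 0.459.
Target gain for A = 4.3: g* = 1 − 1/4.3 = 0.7674.
Additional gain needed = 0.7674 − 0.459 = 0.31.

0.31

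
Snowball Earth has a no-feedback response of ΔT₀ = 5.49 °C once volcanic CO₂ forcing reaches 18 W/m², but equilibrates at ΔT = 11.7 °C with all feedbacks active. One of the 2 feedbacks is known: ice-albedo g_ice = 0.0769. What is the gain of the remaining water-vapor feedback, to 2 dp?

0.45

Amplification A = ΔT/ΔT₀ = 11.7/5.49 = 2.131.
Total gain g = 1 − 1/A = 1 − 1/2.131 = 0.5307.
The known gain is 0.0769.
g_wv = 0.5307 − 0.0769 = 0.45.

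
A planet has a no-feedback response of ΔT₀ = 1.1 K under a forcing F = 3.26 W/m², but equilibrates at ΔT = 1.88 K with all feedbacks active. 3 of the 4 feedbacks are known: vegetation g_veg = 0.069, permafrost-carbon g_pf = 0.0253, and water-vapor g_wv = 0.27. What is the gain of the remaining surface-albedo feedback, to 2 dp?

Amplification A = ΔT/ΔT₀ = 1.88/1.1 = 1.709.
Total gain g = 1 − 1/A = 1 − 1/1.709 = 0.4149.
Known gains sum to 0.069 + 0.0253 + 0.27 = 0.3643.
g_alb = 0.4149 − 0.3643 = 0.05.

0.05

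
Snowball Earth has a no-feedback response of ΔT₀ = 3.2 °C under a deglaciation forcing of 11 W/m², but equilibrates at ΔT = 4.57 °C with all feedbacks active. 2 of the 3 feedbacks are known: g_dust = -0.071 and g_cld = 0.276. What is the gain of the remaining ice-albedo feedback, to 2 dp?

Amplification A = ΔT/ΔT₀ = 4.57/3.2 = 1.428.
Total gain g = 1 − 1/A = 1 − 1/1.428 = 0.2997.
Known gains sum to -0.071 + 0.276 = 0.205.
g_ice = 0.2997 − 0.205 = 0.09.

0.09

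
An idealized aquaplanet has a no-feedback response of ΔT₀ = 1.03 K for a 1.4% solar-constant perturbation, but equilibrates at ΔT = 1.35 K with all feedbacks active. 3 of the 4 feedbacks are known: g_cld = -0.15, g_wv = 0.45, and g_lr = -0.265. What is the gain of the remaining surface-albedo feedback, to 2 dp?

Amplification A = ΔT/ΔT₀ = 1.35/1.03 = 1.311.
Total gain g = 1 − 1/A = 1 − 1/1.311 = 0.2372.
Known gains sum to -0.15 + 0.45 − 0.265 = 0.035.
g_alb = 0.2372 − 0.035 = 0.20.

0.20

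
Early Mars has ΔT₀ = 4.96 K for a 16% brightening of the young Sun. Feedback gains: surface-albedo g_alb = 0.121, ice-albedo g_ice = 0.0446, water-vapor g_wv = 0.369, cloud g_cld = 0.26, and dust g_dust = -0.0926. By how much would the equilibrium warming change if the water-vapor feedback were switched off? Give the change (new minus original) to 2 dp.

-9.21 K

Original: g = 0.702, ΔT = 4.96/(1−0.702) = 16.6443 K.
Without water-vapor: g' = 0.333, ΔT' = 4.96/(1−0.333) = 7.4363 K.
Change = 7.4363 − 16.6443 = -9.21 K.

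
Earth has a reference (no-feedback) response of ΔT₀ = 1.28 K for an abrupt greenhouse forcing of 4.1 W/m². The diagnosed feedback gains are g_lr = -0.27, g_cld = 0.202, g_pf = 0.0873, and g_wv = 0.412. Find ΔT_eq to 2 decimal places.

2.25 K

Total gain g = -0.27 + 0.202 + 0.0873 + 0.412 = 0.4313.
Amplification A = 1/(1 − 0.4313) = 1.758.
ΔT = 1.28 × 1.758 = 2.25 K.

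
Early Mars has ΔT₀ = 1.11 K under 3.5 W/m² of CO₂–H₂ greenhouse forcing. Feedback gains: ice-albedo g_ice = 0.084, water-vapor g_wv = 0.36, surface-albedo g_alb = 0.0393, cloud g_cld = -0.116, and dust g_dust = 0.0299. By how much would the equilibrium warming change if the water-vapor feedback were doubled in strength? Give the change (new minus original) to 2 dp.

2.73 K

Original: g = 0.3972, ΔT = 1.11/(1−0.3972) = 1.8414 K.
With doubled water-vapor: g' = 0.7572, ΔT' = 1.11/(1−0.7572) = 4.5717 K.
Change = 4.5717 − 1.8414 = 2.73 K.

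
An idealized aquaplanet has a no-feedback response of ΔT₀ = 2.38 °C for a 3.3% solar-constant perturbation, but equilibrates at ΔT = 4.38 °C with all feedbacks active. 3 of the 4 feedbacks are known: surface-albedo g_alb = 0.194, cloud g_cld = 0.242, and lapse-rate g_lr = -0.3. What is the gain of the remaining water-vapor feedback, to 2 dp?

0.32

Amplification A = ΔT/ΔT₀ = 4.38/2.38 = 1.84.
Total gain g = 1 − 1/A = 1 − 1/1.84 = 0.4565.
Known gains sum to 0.194 + 0.242 − 0.3 = 0.136.
g_wv = 0.4565 − 0.136 = 0.32.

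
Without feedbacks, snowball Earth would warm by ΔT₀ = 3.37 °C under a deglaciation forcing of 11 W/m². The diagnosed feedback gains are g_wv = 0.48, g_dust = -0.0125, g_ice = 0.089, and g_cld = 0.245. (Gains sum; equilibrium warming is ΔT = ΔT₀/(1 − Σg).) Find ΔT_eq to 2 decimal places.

16.98 °C

Total gain g = 0.48 − 0.0125 + 0.089 + 0.245 = 0.8015.
Amplification A = 1/(1 − 0.8015) = 5.038.
ΔT = 3.37 × 5.038 = 16.98 °C.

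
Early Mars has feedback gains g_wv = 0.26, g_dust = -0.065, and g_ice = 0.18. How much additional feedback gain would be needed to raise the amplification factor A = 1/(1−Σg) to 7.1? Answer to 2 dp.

0.48

Current total gain = 0.375.
Target gain for A = 7.1: g* = 1 − 1/7.1 = 0.8592.
Additional gain needed = 0.8592 − 0.375 = 0.48.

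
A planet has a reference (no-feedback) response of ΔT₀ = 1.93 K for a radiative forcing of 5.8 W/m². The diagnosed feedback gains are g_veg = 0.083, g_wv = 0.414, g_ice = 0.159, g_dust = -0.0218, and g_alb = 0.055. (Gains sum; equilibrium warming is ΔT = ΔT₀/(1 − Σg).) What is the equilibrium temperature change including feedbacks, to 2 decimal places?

6.21 K

Total gain g = 0.083 + 0.414 + 0.159 − 0.0218 + 0.055 = 0.6892.
Amplification A = 1/(1 − 0.6892) = 3.218.
ΔT = 1.93 × 3.218 = 6.21 K.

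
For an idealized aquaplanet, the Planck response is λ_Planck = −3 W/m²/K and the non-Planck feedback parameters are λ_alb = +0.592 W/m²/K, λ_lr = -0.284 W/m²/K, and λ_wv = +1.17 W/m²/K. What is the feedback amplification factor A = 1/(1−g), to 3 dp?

1.971

Convert to gains: g_alb = 0.592/3 = 0.1973; g_lr = -0.284/3 = -0.09467; g_wv = 1.17/3 = 0.39.
Total gain g = 0.49263.
A = 1/(1 − 0.49263) = 1.971.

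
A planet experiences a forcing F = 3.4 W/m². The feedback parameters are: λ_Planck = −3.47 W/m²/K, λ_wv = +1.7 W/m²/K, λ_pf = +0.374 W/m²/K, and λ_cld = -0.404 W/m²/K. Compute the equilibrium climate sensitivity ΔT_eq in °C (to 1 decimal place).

Net feedback parameter λ = (−3.47) + (+1.7) + (+0.374) + (-0.404) = -1.8 W/m²/K.
ΔT = −F/λ = −3.4/(-1.8) = 1.9 °C.

1.9 °C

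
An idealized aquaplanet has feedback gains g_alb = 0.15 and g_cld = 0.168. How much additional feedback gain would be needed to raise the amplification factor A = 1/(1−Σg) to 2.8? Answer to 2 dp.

0.32

Current total gain = 0.318.
Target gain for A = 2.8: g* = 1 − 1/2.8 = 0.6429.
Additional gain needed = 0.6429 − 0.318 = 0.32.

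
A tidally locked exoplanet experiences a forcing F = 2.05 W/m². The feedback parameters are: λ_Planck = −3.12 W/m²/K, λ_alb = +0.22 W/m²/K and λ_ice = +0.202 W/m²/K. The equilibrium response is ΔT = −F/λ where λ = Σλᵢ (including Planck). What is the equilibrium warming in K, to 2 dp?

0.76 K

Net feedback parameter λ = (−3.12) + (+0.22) + (+0.202) = -2.698 W/m²/K.
ΔT = −F/λ = −2.05/(-2.698) = 0.76 K.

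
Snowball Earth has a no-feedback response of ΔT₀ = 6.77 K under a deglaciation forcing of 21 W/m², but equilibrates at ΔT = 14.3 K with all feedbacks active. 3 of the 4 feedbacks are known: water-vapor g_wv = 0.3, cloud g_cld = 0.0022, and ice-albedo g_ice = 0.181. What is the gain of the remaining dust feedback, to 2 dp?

Amplification A = ΔT/ΔT₀ = 14.3/6.77 = 2.112.
Total gain g = 1 − 1/A = 1 − 1/2.112 = 0.5265.
Known gains sum to 0.3 + 0.0022 + 0.181 = 0.4832.
g_dust = 0.5265 − 0.4832 = 0.04.

0.04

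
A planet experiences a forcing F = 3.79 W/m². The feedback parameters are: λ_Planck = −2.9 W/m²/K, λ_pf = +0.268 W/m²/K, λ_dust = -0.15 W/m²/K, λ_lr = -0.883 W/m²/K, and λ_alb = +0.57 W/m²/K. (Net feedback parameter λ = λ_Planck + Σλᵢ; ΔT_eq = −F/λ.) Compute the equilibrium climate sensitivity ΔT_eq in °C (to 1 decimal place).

1.2 °C

Net feedback parameter λ = (−2.9) + (+0.268) + (-0.15) + (-0.883) + (+0.57) = -3.095 W/m²/K.
ΔT = −F/λ = −3.79/(-3.095) = 1.2 °C.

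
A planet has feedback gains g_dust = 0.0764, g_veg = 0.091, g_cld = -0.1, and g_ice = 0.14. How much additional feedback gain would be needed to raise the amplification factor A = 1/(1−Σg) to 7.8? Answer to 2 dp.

0.66

Current total gain = 0.2074.
Target gain for A = 7.8: g* = 1 − 1/7.8 = 0.8718.
Additional gain needed = 0.8718 − 0.2074 = 0.66.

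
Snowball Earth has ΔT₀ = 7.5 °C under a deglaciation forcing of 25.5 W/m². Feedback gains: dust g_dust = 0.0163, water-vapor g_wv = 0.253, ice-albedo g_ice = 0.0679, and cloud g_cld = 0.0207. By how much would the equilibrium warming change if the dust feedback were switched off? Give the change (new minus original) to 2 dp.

-0.29 °C

Original: g = 0.3579, ΔT = 7.5/(1−0.3579) = 11.6804 °C.
Without dust: g' = 0.3416, ΔT' = 7.5/(1−0.3416) = 11.3913 °C.
Change = 11.3913 − 11.6804 = -0.29 °C.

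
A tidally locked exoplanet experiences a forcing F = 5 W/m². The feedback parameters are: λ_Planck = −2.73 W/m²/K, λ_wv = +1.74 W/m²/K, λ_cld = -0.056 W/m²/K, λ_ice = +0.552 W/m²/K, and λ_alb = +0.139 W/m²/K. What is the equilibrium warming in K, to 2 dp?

Net feedback parameter λ = (−2.73) + (+1.74) + (-0.056) + (+0.552) + (+0.139) = -0.355 W/m²/K.
ΔT = −F/λ = −5/(-0.355) = 14.08 K.

14.08 K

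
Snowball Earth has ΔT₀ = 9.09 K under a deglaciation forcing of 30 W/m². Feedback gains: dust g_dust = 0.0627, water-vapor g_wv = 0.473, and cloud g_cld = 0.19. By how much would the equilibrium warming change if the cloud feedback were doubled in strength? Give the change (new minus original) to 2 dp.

74.69 K

Original: g = 0.7257, ΔT = 9.09/(1−0.7257) = 33.1389 K.
With doubled cloud: g' = 0.9157, ΔT' = 9.09/(1−0.9157) = 107.8292 K.
Change = 107.8292 − 33.1389 = 74.69 K.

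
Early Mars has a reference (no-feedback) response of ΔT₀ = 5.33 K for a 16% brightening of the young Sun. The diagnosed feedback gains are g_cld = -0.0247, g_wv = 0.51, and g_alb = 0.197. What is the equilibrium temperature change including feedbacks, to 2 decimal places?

16.78 K

Total gain g = -0.0247 + 0.51 + 0.197 = 0.6823.
Amplification A = 1/(1 − 0.6823) = 3.148.
ΔT = 5.33 × 3.148 = 16.78 K.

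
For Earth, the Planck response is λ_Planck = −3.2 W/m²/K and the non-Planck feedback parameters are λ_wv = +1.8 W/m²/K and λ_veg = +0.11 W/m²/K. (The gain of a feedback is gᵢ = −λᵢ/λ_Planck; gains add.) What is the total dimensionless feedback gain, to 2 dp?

0.60

Convert to gains: g_wv = 1.8/3.2 = 0.5625; g_veg = 0.11/3.2 = 0.03437.
Total gain g = 0.59687.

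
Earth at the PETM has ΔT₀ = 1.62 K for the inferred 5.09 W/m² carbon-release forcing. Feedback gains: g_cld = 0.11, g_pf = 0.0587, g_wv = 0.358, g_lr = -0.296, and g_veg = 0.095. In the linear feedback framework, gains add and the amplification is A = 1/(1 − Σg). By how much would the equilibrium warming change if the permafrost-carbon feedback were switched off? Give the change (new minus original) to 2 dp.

Original: g = 0.3257, ΔT = 1.62/(1−0.3257) = 2.4025 K.
Without permafrost-carbon: g' = 0.267, ΔT' = 1.62/(1−0.267) = 2.2101 K.
Change = 2.2101 − 2.4025 = -0.19 K.

-0.19 K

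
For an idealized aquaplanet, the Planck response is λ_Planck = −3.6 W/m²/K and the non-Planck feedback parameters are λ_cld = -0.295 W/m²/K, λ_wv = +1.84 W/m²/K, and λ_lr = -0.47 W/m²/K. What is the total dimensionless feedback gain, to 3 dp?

0.299

Convert to gains: g_cld = -0.295/3.6 = -0.08194; g_wv = 1.84/3.6 = 0.5111; g_lr = -0.47/3.6 = -0.1306.
Total gain g = 0.29856.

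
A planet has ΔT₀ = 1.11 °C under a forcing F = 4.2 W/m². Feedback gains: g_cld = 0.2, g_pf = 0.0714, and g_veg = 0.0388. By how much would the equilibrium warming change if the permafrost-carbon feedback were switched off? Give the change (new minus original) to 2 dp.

Original: g = 0.3102, ΔT = 1.11/(1−0.3102) = 1.6092 °C.
Without permafrost-carbon: g' = 0.2388, ΔT' = 1.11/(1−0.2388) = 1.4582 °C.
Change = 1.4582 − 1.6092 = -0.15 °C.

-0.15 °C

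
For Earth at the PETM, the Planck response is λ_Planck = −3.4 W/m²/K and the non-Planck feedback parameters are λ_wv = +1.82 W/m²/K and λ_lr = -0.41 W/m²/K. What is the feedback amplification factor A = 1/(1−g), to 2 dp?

1.71

Convert to gains: g_wv = 1.82/3.4 = 0.5353; g_lr = -0.41/3.4 = -0.1206.
Total gain g = 0.4147.
A = 1/(1 − 0.4147) = 1.71.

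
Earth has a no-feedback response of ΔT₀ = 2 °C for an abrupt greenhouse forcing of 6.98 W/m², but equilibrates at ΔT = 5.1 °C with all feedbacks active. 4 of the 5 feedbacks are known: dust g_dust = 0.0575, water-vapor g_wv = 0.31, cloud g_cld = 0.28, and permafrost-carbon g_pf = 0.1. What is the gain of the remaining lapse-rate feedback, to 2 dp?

Amplification A = ΔT/ΔT₀ = 5.1/2 = 2.55.
Total gain g = 1 − 1/A = 1 − 1/2.55 = 0.6078.
Known gains sum to 0.0575 + 0.31 + 0.28 + 0.1 = 0.7475.
g_lr = 0.6078 − 0.7475 = -0.14.

-0.14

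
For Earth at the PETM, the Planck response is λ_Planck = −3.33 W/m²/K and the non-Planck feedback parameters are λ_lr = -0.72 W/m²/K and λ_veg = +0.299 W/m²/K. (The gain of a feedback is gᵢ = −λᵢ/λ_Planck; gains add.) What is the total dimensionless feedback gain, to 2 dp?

Convert to gains: g_lr = -0.72/3.33 = -0.2162; g_veg = 0.299/3.33 = 0.08979.
Total gain g = -0.12641.

-0.13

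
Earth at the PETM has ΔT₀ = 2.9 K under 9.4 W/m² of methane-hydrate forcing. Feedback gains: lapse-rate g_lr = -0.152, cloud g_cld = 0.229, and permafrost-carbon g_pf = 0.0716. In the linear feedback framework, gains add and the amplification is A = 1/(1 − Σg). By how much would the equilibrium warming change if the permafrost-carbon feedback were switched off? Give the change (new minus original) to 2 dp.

-0.26 K

Original: g = 0.1486, ΔT = 2.9/(1−0.1486) = 3.4062 K.
Without permafrost-carbon: g' = 0.077, ΔT' = 2.9/(1−0.077) = 3.1419 K.
Change = 3.1419 − 3.4062 = -0.26 K.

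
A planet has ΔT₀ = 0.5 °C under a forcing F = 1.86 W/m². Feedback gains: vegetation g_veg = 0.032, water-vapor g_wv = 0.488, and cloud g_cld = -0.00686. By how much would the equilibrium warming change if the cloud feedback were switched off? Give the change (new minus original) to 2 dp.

Original: g = 0.51314, ΔT = 0.5/(1−0.51314) = 1.0270 °C.
Without cloud: g' = 0.52, ΔT' = 0.5/(1−0.52) = 1.0417 °C.
Change = 1.0417 − 1.0270 = 0.01 °C.

0.01 °C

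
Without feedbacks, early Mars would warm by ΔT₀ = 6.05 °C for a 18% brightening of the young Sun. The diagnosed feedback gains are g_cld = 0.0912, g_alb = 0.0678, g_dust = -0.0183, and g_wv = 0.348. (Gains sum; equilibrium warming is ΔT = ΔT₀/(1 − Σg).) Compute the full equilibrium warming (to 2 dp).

Total gain g = 0.0912 + 0.0678 − 0.0183 + 0.348 = 0.4887.
Amplification A = 1/(1 − 0.4887) = 1.956.
ΔT = 6.05 × 1.956 = 11.83 °C.

11.83 °C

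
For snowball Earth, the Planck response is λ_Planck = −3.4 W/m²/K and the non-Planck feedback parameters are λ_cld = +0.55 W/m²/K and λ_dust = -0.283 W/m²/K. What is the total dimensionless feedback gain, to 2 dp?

Convert to gains: g_cld = 0.55/3.4 = 0.1618; g_dust = -0.283/3.4 = -0.08324.
Total gain g = 0.07856.

0.08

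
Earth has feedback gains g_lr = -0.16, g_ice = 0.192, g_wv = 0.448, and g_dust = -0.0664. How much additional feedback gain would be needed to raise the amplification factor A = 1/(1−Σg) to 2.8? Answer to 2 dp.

0.23

Current total gain = 0.4136.
Target gain for A = 2.8: g* = 1 − 1/2.8 = 0.6429.
Additional gain needed = 0.6429 − 0.4136 = 0.23.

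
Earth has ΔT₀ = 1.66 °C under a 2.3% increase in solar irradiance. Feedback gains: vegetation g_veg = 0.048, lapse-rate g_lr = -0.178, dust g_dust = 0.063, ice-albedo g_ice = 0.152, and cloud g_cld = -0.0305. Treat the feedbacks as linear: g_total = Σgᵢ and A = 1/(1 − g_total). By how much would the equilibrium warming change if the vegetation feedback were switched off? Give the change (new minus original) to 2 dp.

Original: g = 0.0545, ΔT = 1.66/(1−0.0545) = 1.7557 °C.
Without vegetation: g' = 0.0065, ΔT' = 1.66/(1−0.0065) = 1.6709 °C.
Change = 1.6709 − 1.7557 = -0.08 °C.

-0.08 °C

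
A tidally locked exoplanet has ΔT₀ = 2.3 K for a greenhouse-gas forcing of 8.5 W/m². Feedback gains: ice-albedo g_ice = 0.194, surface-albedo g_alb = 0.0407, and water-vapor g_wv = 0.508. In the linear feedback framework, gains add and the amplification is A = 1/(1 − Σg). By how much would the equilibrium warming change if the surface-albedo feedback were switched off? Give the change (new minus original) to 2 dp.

Original: g = 0.7427, ΔT = 2.3/(1−0.7427) = 8.9390 K.
Without surface-albedo: g' = 0.702, ΔT' = 2.3/(1−0.702) = 7.7181 K.
Change = 7.7181 − 8.9390 = -1.22 K.

-1.22 K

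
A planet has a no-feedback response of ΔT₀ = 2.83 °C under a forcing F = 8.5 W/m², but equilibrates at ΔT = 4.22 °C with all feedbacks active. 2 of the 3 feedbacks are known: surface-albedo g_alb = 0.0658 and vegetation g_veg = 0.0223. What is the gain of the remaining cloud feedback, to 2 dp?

0.24

Amplification A = ΔT/ΔT₀ = 4.22/2.83 = 1.491.
Total gain g = 1 − 1/A = 1 − 1/1.491 = 0.3293.
Known gains sum to 0.0658 + 0.0223 = 0.0881.
g_cld = 0.3293 − 0.0881 = 0.24.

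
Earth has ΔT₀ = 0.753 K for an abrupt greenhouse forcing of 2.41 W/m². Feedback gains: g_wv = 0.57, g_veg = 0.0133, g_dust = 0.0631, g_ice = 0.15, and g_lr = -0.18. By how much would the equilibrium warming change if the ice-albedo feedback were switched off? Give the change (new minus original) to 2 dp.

-0.55 K

Original: g = 0.6164, ΔT = 0.753/(1−0.6164) = 1.9630 K.
Without ice-albedo: g' = 0.4664, ΔT' = 0.753/(1−0.4664) = 1.4112 K.
Change = 1.4112 − 1.9630 = -0.55 K.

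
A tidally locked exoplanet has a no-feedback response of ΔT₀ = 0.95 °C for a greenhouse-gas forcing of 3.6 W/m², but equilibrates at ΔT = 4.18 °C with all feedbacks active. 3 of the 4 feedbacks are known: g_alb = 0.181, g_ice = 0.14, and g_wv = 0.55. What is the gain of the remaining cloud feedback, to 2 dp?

Amplification A = ΔT/ΔT₀ = 4.18/0.95 = 4.4.
Total gain g = 1 − 1/A = 1 − 1/4.4 = 0.7727.
Known gains sum to 0.181 + 0.14 + 0.55 = 0.871.
g_cld = 0.7727 − 0.871 = -0.10.

-0.10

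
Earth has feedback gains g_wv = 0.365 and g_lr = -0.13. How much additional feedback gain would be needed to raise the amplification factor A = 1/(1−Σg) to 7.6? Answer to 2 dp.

Current total gain = 0.235.
Target gain for A = 7.6: g* = 1 − 1/7.6 = 0.8684.
Additional gain needed = 0.8684 − 0.235 = 0.63.

0.63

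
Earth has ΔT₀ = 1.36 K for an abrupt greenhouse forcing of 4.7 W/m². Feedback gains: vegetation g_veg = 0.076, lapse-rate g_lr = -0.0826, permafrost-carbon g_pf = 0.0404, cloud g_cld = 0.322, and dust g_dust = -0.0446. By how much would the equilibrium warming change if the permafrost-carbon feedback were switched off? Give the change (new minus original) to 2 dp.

Original: g = 0.3112, ΔT = 1.36/(1−0.3112) = 1.9744 K.
Without permafrost-carbon: g' = 0.2708, ΔT' = 1.36/(1−0.2708) = 1.8651 K.
Change = 1.8651 − 1.9744 = -0.11 K.

-0.11 K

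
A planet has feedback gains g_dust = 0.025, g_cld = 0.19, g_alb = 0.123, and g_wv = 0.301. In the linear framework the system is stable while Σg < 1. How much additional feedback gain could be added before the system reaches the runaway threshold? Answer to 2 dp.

0.36

Current total gain = 0.025 + 0.19 + 0.123 + 0.301 = 0.639.
Margin to runaway = 1 − 0.639 = 0.36.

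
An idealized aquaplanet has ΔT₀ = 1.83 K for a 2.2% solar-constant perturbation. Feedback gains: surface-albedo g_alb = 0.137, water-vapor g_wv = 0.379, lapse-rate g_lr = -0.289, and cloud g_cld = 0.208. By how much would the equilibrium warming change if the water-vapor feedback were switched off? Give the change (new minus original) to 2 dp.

-1.30 K

Original: g = 0.435, ΔT = 1.83/(1−0.435) = 3.2389 K.
Without water-vapor: g' = 0.056, ΔT' = 1.83/(1−0.056) = 1.9386 K.
Change = 1.9386 − 3.2389 = -1.30 K.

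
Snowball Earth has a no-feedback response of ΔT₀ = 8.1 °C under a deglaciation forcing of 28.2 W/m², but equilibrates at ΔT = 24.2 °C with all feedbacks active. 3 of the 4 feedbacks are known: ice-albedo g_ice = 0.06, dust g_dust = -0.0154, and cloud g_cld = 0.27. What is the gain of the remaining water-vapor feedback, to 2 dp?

Amplification A = ΔT/ΔT₀ = 24.2/8.1 = 2.988.
Total gain g = 1 − 1/A = 1 − 1/2.988 = 0.6653.
Known gains sum to 0.06 − 0.0154 + 0.27 = 0.3146.
g_wv = 0.6653 − 0.3146 = 0.35.

0.35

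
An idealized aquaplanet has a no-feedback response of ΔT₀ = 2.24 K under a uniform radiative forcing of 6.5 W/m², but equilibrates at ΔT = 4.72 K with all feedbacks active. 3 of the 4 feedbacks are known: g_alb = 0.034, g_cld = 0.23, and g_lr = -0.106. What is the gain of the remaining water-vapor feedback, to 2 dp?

0.37

Amplification A = ΔT/ΔT₀ = 4.72/2.24 = 2.107.
Total gain g = 1 − 1/A = 1 − 1/2.107 = 0.5254.
Known gains sum to 0.034 + 0.23 − 0.106 = 0.158.
g_wv = 0.5254 − 0.158 = 0.37.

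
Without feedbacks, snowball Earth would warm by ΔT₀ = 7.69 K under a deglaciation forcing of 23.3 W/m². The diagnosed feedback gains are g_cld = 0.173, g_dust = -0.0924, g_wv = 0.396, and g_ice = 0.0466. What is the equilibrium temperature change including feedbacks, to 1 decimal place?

Total gain g = 0.173 − 0.0924 + 0.396 + 0.0466 = 0.5232.
Amplification A = 1/(1 − 0.5232) = 2.097.
ΔT = 7.69 × 2.097 = 16.1 K.

16.1 K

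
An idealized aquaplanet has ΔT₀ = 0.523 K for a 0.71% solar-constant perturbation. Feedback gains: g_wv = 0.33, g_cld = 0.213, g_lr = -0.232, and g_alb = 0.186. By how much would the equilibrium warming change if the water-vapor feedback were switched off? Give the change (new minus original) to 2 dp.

Original: g = 0.497, ΔT = 0.523/(1−0.497) = 1.0398 K.
Without water-vapor: g' = 0.167, ΔT' = 0.523/(1−0.167) = 0.6279 K.
Change = 0.6279 − 1.0398 = -0.41 K.

-0.41 K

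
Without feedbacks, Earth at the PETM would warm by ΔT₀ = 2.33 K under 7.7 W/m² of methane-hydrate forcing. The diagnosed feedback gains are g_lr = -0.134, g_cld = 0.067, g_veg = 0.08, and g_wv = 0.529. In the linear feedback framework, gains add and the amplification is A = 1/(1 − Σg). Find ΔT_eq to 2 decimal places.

Total gain g = -0.134 + 0.067 + 0.08 + 0.529 = 0.542.
Amplification A = 1/(1 − 0.542) = 2.183.
ΔT = 2.33 × 2.183 = 5.09 K.

5.09 K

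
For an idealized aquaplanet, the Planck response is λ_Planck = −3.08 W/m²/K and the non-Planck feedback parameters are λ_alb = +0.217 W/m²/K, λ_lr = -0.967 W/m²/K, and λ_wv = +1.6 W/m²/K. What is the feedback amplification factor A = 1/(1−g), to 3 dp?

1.381

Convert to gains: g_alb = 0.217/3.08 = 0.07045; g_lr = -0.967/3.08 = -0.314; g_wv = 1.6/3.08 = 0.5195.
Total gain g = 0.27595.
A = 1/(1 − 0.27595) = 1.381.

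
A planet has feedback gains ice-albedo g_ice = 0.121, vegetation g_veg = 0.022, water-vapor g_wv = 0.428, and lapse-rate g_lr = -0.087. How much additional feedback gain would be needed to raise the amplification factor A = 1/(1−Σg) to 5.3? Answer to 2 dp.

Current total gain = 0.484.
Target gain for A = 5.3: g* = 1 − 1/5.3 = 0.8113.
Additional gain needed = 0.8113 − 0.484 = 0.33.

0.33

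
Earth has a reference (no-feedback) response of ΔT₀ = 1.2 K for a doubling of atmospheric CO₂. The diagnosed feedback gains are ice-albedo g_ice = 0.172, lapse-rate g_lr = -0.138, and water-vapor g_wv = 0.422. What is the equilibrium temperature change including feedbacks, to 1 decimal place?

Total gain g = 0.172 − 0.138 + 0.422 = 0.456.
Amplification A = 1/(1 − 0.456) = 1.838.
ΔT = 1.2 × 1.838 = 2.2 K.

2.2 K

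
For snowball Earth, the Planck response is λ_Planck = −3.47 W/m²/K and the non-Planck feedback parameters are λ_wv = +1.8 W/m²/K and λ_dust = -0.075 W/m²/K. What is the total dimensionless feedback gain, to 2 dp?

Convert to gains: g_wv = 1.8/3.47 = 0.5187; g_dust = -0.075/3.47 = -0.02161.
Total gain g = 0.49709.

0.50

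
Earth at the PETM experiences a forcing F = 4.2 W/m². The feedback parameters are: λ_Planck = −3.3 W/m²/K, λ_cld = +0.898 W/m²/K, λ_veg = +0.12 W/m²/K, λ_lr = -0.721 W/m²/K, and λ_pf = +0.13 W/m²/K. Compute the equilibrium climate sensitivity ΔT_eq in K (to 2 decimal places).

1.46 K

Net feedback parameter λ = (−3.3) + (+0.898) + (+0.12) + (-0.721) + (+0.13) = -2.873 W/m²/K.
ΔT = −F/λ = −4.2/(-2.873) = 1.46 K.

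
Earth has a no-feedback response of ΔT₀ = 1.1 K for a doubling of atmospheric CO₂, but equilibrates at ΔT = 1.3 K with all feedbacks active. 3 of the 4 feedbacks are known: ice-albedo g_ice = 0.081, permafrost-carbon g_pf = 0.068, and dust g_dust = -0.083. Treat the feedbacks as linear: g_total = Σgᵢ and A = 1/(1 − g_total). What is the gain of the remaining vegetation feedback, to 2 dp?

0.09

Amplification A = ΔT/ΔT₀ = 1.3/1.1 = 1.182.
Total gain g = 1 − 1/A = 1 − 1/1.182 = 0.154.
Known gains sum to 0.081 + 0.068 − 0.083 = 0.066.
g_veg = 0.154 − 0.066 = 0.09.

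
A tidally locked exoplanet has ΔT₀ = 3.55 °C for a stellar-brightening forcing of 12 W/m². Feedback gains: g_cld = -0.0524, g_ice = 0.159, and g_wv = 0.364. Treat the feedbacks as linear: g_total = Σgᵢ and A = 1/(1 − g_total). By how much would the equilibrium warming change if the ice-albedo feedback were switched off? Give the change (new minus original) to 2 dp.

Original: g = 0.4706, ΔT = 3.55/(1−0.4706) = 6.7057 °C.
Without ice-albedo: g' = 0.3116, ΔT' = 3.55/(1−0.3116) = 5.1569 °C.
Change = 5.1569 − 6.7057 = -1.55 °C.

-1.55 °C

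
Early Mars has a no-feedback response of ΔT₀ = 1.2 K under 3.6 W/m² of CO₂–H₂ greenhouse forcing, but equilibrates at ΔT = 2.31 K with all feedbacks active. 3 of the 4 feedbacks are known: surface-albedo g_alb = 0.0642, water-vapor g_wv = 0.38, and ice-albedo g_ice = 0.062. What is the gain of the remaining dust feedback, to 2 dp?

Amplification A = ΔT/ΔT₀ = 2.31/1.2 = 1.925.
Total gain g = 1 − 1/A = 1 − 1/1.925 = 0.4805.
Known gains sum to 0.0642 + 0.38 + 0.062 = 0.5062.
g_dust = 0.4805 − 0.5062 = -0.03.

-0.03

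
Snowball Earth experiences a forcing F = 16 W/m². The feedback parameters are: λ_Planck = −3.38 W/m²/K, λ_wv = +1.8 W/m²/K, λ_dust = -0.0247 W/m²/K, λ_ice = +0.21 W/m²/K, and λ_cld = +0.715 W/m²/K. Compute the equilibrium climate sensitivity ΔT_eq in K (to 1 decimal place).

23.5 K

Net feedback parameter λ = (−3.38) + (+1.8) + (-0.0247) + (+0.21) + (+0.715) = -0.6797 W/m²/K.
ΔT = −F/λ = −16/(-0.6797) = 23.5 K.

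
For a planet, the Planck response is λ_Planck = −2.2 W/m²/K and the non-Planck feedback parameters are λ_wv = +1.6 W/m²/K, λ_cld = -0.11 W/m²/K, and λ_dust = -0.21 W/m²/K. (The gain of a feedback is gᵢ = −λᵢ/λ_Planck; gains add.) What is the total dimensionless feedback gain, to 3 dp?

0.582

Convert to gains: g_wv = 1.6/2.2 = 0.7273; g_cld = -0.11/2.2 = -0.05; g_dust = -0.21/2.2 = -0.09545.
Total gain g = 0.58185.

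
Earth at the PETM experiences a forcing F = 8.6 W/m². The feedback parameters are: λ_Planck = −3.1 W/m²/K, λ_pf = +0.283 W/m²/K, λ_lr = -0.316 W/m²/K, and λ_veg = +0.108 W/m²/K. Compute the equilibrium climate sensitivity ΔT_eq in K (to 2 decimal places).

Net feedback parameter λ = (−3.1) + (+0.283) + (-0.316) + (+0.108) = -3.025 W/m²/K.
ΔT = −F/λ = −8.6/(-3.025) = 2.84 K.

2.84 K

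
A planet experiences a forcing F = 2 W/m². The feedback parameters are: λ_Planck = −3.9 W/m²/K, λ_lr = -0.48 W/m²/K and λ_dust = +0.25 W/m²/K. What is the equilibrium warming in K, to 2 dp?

Net feedback parameter λ = (−3.9) + (-0.48) + (+0.25) = -4.13 W/m²/K.
ΔT = −F/λ = −2/(-4.13) = 0.48 K.

0.48 K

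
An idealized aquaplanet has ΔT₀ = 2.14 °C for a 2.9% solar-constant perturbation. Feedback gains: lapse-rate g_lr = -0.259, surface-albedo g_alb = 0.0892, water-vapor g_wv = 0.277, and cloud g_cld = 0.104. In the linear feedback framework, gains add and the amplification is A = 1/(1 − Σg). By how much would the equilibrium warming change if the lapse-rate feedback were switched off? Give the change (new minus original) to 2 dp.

1.33 °C

Original: g = 0.2112, ΔT = 2.14/(1−0.2112) = 2.7130 °C.
Without lapse-rate: g' = 0.4702, ΔT' = 2.14/(1−0.4702) = 4.0393 °C.
Change = 4.0393 − 2.7130 = 1.33 °C.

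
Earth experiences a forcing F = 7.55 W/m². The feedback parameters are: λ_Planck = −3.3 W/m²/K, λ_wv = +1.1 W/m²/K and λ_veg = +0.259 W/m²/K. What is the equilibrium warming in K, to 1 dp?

Net feedback parameter λ = (−3.3) + (+1.1) + (+0.259) = -1.941 W/m²/K.
ΔT = −F/λ = −7.55/(-1.941) = 3.9 K.

3.9 K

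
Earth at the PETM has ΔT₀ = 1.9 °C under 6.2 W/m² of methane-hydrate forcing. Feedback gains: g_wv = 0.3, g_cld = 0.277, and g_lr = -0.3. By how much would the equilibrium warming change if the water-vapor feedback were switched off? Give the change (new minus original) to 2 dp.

-0.77 °C

Original: g = 0.277, ΔT = 1.9/(1−0.277) = 2.6279 °C.
Without water-vapor: g' = -0.023, ΔT' = 1.9/(1+0.023) = 1.8573 °C.
Change = 1.8573 − 2.6279 = -0.77 °C.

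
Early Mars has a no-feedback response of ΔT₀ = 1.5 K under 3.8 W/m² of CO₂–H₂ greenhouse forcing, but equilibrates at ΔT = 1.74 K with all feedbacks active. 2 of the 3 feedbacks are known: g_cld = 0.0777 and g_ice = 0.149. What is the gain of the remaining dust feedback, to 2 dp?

-0.09

Amplification A = ΔT/ΔT₀ = 1.74/1.5 = 1.16.
Total gain g = 1 − 1/A = 1 − 1/1.16 = 0.1379.
Known gains sum to 0.0777 + 0.149 = 0.2267.
g_dust = 0.1379 − 0.2267 = -0.09.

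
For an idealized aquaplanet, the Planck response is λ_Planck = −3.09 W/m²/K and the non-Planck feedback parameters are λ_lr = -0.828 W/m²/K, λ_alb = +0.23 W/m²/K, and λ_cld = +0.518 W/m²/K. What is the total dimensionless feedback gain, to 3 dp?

-0.026

Convert to gains: g_lr = -0.828/3.09 = -0.268; g_alb = 0.23/3.09 = 0.07443; g_cld = 0.518/3.09 = 0.1676.
Total gain g = -0.02597.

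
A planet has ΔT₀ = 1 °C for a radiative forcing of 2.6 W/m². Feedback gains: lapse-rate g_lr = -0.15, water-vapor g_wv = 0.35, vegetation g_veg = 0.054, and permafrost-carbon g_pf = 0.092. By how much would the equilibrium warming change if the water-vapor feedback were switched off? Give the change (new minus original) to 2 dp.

Original: g = 0.346, ΔT = 1/(1−0.346) = 1.5291 °C.
Without water-vapor: g' = -0.004, ΔT' = 1/(1+0.004) = 0.9960 °C.
Change = 0.9960 − 1.5291 = -0.53 °C.

-0.53 °C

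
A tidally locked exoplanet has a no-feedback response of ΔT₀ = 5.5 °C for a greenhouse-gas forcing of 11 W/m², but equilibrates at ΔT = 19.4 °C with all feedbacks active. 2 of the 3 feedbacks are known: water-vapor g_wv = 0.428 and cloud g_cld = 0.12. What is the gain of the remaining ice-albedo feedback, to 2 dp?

Amplification A = ΔT/ΔT₀ = 19.4/5.5 = 3.527.
Total gain g = 1 − 1/A = 1 − 1/3.527 = 0.7165.
Known gains sum to 0.428 + 0.12 = 0.548.
g_ice = 0.7165 − 0.548 = 0.17.

0.17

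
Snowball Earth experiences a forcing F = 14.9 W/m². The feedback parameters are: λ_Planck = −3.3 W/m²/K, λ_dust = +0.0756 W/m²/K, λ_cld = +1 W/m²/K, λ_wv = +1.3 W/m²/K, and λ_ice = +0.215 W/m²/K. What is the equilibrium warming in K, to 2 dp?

Net feedback parameter λ = (−3.3) + (+0.0756) + (+1) + (+1.3) + (+0.215) = -0.7094 W/m²/K.
ΔT = −F/λ = −14.9/(-0.7094) = 21.00 K.

21.00 K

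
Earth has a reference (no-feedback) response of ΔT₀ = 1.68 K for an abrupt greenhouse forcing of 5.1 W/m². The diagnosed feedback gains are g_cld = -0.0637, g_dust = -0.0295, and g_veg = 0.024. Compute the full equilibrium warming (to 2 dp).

Total gain g = -0.0637 − 0.0295 + 0.024 = -0.0692.
Amplification A = 1/(1 + 0.0692) = 0.9353.
ΔT = 1.68 × 0.9353 = 1.57 K.

1.57 K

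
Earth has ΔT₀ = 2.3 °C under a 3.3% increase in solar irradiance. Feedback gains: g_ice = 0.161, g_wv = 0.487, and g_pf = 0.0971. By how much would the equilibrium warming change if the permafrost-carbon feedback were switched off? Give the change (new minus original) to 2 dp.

-2.49 °C

Original: g = 0.7451, ΔT = 2.3/(1−0.7451) = 9.0231 °C.
Without permafrost-carbon: g' = 0.648, ΔT' = 2.3/(1−0.648) = 6.5341 °C.
Change = 6.5341 − 9.0231 = -2.49 °C.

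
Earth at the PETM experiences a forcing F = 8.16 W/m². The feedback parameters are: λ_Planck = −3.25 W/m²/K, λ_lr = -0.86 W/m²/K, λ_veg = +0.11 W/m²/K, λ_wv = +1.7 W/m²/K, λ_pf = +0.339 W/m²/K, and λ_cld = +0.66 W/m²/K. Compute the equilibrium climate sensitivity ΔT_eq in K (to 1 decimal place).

Net feedback parameter λ = (−3.25) + (-0.86) + (+0.11) + (+1.7) + (+0.339) + (+0.66) = -1.301 W/m²/K.
ΔT = −F/λ = −8.16/(-1.301) = 6.3 K.

6.3 K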